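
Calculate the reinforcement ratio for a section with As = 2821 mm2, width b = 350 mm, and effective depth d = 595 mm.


rho = As / (b * d)
= 2821 / (350 * 595)
= 0.0135

0.0135


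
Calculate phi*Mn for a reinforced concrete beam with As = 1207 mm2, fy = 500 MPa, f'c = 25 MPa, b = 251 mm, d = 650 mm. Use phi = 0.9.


a = As * fy / (0.85 * f'c * b)
= 1207 * 500 / (0.85 * 25 * 251)
= 113.1474 mm
Mn = As * fy * (d - a/2) / 10^6
= 358.1328 kN-m
phi*Mn = 0.9 * 358.1328 = 322.32 kN-m

322.32


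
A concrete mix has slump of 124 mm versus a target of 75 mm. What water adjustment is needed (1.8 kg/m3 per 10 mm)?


Difference = 75 - 124 = -49 mm
Water adjustment = -49 * 1.8 / 10 = -8.8 kg/m3

-8.8


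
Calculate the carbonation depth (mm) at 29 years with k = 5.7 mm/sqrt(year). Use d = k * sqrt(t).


depth = k * sqrt(t)
= 5.7 * sqrt(29)
= 30.7 mm

30.7


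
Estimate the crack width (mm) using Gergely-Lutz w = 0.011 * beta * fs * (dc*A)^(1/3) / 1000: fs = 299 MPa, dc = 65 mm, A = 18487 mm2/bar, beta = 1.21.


w = 0.011 * beta * fs * (dc * A)^(1/3) / 1000
= 0.011 * 1.21 * 299 * (65 * 18487)^(1/3) / 1000
= 0.423 mm

0.423


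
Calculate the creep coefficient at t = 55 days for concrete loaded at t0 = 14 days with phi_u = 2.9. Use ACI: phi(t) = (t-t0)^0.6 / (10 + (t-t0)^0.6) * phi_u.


dt = 55 - 14 = 41
phi = 41^0.6 / (10 + 41^0.6) * 2.9
= 1.396

1.396


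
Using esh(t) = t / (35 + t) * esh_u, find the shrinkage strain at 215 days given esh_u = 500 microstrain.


esh(215) = 215 / (35 + 215) * 500
= 215 / 250 * 500
= 430.0 microstrain

430.0


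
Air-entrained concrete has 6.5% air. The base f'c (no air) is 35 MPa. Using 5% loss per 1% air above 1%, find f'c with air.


Strength loss = (6.5 - 1) * 5 = 27.5%
f'c = 35 * (1 - 27.5/100)
= 25.38 MPa

25.38


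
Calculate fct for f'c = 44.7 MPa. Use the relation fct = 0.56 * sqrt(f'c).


fct = 0.56 * sqrt(44.7)
= 0.56 * 6.686
= 3.744 MPa

3.744


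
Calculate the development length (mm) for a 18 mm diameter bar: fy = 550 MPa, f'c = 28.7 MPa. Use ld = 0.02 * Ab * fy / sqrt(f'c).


Ab = pi * 18^2 / 4 = 254.469 mm2
ld = 0.02 * 254.469 * 550 / sqrt(28.7)
= 522.5 mm

522.5


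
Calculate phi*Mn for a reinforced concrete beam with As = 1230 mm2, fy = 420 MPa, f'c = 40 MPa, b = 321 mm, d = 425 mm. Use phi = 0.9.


a = As * fy / (0.85 * f'c * b)
= 1230 * 420 / (0.85 * 40 * 321)
= 47.3337 mm
Mn = As * fy * (d - a/2) / 10^6
= 207.3287 kN-m
phi*Mn = 0.9 * 207.3287 = 186.6 kN-m

186.6


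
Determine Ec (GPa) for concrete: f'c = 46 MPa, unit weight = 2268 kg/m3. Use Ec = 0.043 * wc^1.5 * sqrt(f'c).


Ec = 0.043 * 2268^1.5 * sqrt(46) / 1000
= 31.5 GPa

31.5


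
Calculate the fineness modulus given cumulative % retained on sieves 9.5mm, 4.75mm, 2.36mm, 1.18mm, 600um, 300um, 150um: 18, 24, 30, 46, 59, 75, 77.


FM = sum(cumulative % retained) / 100
= 329 / 100
= 3.29

3.29


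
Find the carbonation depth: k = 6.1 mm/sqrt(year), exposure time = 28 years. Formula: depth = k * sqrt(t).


depth = k * sqrt(t)
= 6.1 * sqrt(28)
= 32.28 mm

32.28


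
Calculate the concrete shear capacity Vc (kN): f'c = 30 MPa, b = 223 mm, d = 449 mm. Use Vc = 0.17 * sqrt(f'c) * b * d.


Vc = 0.17 * sqrt(30) * 223 * 449 / 1000
= 93.23 kN

93.23


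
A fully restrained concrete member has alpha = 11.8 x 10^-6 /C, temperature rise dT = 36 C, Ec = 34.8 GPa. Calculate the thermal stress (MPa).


sigma = alpha * dT * Ec
= 11.8e-6 * 36 * 34.8 * 1000
= 14.783 MPa

14.783


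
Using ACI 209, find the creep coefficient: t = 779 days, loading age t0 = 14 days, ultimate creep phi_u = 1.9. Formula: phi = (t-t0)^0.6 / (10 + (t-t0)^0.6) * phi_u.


dt = 779 - 14 = 765
phi = 765^0.6 / (10 + 765^0.6) * 1.9
= 1.602

1.602


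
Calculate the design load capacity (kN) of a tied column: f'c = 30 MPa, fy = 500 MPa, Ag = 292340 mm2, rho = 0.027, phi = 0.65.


Ast = rho * Ag = 0.027 * 292340 = 7893.18 mm2
phi*Pn = 0.65 * 0.80 * (0.85 * 30 * (292340 - 7893.18) + 500 * 7893.18) / 1000
= 5823.99 kN

5823.99


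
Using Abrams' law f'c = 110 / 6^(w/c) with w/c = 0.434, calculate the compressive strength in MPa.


f'c = 110 / 6^0.434
= 110 / 2.176
= 50.54 MPa

50.54


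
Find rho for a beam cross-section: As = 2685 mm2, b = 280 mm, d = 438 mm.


rho = As / (b * d)
= 2685 / (280 * 438)
= 0.0219

0.0219


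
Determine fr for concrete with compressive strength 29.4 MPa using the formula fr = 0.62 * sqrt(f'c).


fr = 0.62 * sqrt(29.4)
= 3.362 MPa

3.362


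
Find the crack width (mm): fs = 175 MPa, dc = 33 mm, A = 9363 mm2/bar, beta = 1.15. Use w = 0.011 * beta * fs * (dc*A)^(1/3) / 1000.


w = 0.011 * beta * fs * (dc * A)^(1/3) / 1000
= 0.011 * 1.15 * 175 * (33 * 9363)^(1/3) / 1000
= 0.15 mm

0.15


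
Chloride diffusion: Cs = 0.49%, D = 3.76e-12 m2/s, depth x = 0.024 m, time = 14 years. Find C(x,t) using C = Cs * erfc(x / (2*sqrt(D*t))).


t_seconds = 14 * 365.25 * 24 * 3600 = 441806400.0 s
arg = 0.024 / (2 * sqrt(3.76e-12 * 441806400.0))
= 0.2944
erfc(0.2944) = 0.6771
C = 0.49 * 0.6771 = 0.3318%

0.3318


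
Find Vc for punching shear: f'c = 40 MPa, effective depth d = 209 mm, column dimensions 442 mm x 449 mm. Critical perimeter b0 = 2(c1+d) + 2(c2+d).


b0 = 2*(442 + 209) + 2*(449 + 209) = 2618 mm
Vc = 0.33 * sqrt(40) * 2618 * 209 / 1000
= 1141.98 kN

1141.98


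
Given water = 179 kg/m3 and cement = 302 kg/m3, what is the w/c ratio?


w/c = water / cement
w/c = 179 / 302 = 0.593

0.593


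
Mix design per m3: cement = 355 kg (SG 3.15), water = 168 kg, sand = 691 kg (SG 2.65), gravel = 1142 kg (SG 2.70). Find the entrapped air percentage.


Vol cement = 355 / (3.15 * 1000) = 0.112698 m3
Vol water = 168 / 1000 = 0.168 m3
Vol sand = 691 / (2.65 * 1000) = 0.260755 m3
Vol gravel = 1142 / (2.70 * 1000) = 0.422963 m3
Total solid + water volume = 0.964416 m3
Air = (1 - 0.964416) * 100 = 3.56%

3.56


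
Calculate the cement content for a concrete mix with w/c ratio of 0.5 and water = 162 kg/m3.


Cement = water / (w/c)
= 162 / 0.5
= 324.0 kg/m3

324.0


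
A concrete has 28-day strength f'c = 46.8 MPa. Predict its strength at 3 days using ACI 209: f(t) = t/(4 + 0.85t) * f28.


f(3) = 3 / (4 + 0.85 * 3) * 46.8
= 3 / 6.55 * 46.8
= 21.44 MPa

21.44


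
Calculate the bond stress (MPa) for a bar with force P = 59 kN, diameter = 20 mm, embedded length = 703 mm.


u = P / (pi * db * ld)
= 59 * 1000 / (pi * 20 * 703)
= 1.336 MPa

1.336


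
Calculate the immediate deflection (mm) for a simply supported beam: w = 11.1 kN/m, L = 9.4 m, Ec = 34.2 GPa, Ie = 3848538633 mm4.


Convert: L = 9.4 m = 9400 mm, Ec = 34.2 GPa = 34200 MPa
delta = 5 * 11.1 * 9400^4 / (384 * 34200 * 3848538633)
= 8.57 mm

8.57


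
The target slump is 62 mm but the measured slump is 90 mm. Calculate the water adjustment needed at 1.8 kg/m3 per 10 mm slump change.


Difference = 62 - 90 = -28 mm
Water adjustment = -28 * 1.8 / 10 = -5.0 kg/m3

-5.0


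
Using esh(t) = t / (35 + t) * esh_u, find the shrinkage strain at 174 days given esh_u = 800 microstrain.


esh(174) = 174 / (35 + 174) * 800
= 174 / 209 * 800
= 666.0 microstrain

666.0


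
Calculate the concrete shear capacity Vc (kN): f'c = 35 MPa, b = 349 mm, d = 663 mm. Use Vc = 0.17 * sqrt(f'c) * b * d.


Vc = 0.17 * sqrt(35) * 349 * 663 / 1000
= 232.71 kN

232.71


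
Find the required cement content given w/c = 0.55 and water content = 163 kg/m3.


Cement = water / (w/c)
= 163 / 0.55
= 296.4 kg/m3

296.4


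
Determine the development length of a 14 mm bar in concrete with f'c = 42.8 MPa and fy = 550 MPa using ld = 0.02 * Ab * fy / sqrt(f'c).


Ab = pi * 14^2 / 4 = 153.938 mm2
ld = 0.02 * 153.938 * 550 / sqrt(42.8)
= 258.8 mm

258.8


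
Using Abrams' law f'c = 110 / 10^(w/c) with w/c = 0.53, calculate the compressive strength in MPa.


f'c = 110 / 10^0.53
= 110 / 3.388
= 32.46 MPa

32.46


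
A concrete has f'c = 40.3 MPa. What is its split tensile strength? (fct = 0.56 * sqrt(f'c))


fct = 0.56 * sqrt(40.3)
= 0.56 * 6.348
= 3.555 MPa

3.555


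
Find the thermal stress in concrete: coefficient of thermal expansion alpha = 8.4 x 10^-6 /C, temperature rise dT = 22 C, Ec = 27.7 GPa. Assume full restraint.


sigma = alpha * dT * Ec
= 8.4e-6 * 22 * 27.7 * 1000
= 5.119 MPa

5.119


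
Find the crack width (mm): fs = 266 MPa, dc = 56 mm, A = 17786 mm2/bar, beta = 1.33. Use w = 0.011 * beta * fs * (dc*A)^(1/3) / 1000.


w = 0.011 * beta * fs * (dc * A)^(1/3) / 1000
= 0.011 * 1.33 * 266 * (56 * 17786)^(1/3) / 1000
= 0.389 mm

0.389


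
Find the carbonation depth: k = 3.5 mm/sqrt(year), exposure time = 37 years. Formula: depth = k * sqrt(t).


depth = k * sqrt(t)
= 3.5 * sqrt(37)
= 21.29 mm

21.29


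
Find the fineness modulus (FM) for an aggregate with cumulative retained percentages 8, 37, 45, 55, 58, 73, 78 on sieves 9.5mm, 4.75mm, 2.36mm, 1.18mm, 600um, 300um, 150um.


FM = sum(cumulative % retained) / 100
= 354 / 100
= 3.54

3.54


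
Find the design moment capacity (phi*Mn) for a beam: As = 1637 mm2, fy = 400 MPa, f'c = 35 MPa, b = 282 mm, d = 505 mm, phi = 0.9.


a = As * fy / (0.85 * f'c * b)
= 1637 * 400 / (0.85 * 35 * 282)
= 78.0499 mm
Mn = As * fy * (d - a/2) / 10^6
= 305.1204 kN-m
phi*Mn = 0.9 * 305.1204 = 274.61 kN-m

274.61


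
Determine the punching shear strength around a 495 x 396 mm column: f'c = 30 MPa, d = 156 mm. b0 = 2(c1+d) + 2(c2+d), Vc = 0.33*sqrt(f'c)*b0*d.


b0 = 2*(495 + 156) + 2*(396 + 156) = 2406 mm
Vc = 0.33 * sqrt(30) * 2406 * 156 / 1000
= 678.41 kN

678.41


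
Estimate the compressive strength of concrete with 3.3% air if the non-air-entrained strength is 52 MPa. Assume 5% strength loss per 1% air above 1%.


Strength loss = (3.3 - 1) * 5 = 11.5%
f'c = 52 * (1 - 11.5/100)
= 46.02 MPa

46.02


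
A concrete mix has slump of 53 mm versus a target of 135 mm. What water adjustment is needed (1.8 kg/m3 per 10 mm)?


Difference = 135 - 53 = 82 mm
Water adjustment = 82 * 1.8 / 10 = 14.8 kg/m3

14.8


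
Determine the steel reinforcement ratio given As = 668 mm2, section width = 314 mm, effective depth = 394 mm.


rho = As / (b * d)
= 668 / (314 * 394)
= 0.0054

0.0054


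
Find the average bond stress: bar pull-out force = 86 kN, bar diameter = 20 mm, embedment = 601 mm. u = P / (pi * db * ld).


u = P / (pi * db * ld)
= 86 * 1000 / (pi * 20 * 601)
= 2.277 MPa

2.277


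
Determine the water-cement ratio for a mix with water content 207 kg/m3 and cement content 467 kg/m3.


w/c = water / cement
w/c = 207 / 467 = 0.443

0.443


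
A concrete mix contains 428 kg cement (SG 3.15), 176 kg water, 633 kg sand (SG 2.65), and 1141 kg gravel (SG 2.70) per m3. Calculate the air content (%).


Vol cement = 428 / (3.15 * 1000) = 0.135873 m3
Vol water = 176 / 1000 = 0.176 m3
Vol sand = 633 / (2.65 * 1000) = 0.238868 m3
Vol gravel = 1141 / (2.70 * 1000) = 0.422593 m3
Total solid + water volume = 0.973334 m3
Air = (1 - 0.973334) * 100 = 2.67%

2.67


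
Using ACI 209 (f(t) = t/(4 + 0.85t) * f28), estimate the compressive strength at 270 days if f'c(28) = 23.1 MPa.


f(270) = 270 / (4 + 0.85 * 270) * 23.1
= 270 / 233.5 * 23.1
= 26.71 MPa

26.71


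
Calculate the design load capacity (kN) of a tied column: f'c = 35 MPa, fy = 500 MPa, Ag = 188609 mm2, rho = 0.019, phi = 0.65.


Ast = rho * Ag = 0.019 * 188609 = 3583.571 mm2
phi*Pn = 0.65 * 0.80 * (0.85 * 35 * (188609 - 3583.571) + 500 * 3583.571) / 1000
= 3794.07 kN

3794.07


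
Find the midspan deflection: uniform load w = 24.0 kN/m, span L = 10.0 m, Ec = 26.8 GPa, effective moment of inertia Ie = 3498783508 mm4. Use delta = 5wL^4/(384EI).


Convert: L = 10.0 m = 10000 mm, Ec = 26.8 GPa = 26800 MPa
delta = 5 * 24.0 * 10000^4 / (384 * 26800 * 3498783508)
= 33.33 mm

33.33


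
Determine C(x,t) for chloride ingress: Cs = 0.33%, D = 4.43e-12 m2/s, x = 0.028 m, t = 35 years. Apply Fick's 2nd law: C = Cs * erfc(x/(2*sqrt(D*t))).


t_seconds = 35 * 365.25 * 24 * 3600 = 1104516000.0 s
arg = 0.028 / (2 * sqrt(4.43e-12 * 1104516000.0))
= 0.2001
erfc(0.2001) = 0.7771
C = 0.33 * 0.7771 = 0.2565%

0.2565


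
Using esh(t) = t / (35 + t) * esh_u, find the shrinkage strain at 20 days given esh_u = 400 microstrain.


esh(20) = 20 / (35 + 20) * 400
= 20 / 55 * 400
= 145.5 microstrain

145.5


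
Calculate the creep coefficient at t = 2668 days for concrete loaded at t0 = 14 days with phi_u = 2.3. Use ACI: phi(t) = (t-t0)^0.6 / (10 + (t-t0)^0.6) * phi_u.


dt = 2668 - 14 = 2654
phi = 2654^0.6 / (10 + 2654^0.6) * 2.3
= 2.114

2.114


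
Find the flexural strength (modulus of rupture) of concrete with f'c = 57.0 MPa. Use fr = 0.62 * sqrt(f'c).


fr = 0.62 * sqrt(57.0)
= 4.681 MPa

4.681


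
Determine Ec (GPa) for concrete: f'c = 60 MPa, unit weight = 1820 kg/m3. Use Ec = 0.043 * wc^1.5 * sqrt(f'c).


Ec = 0.043 * 1820^1.5 * sqrt(60) / 1000
= 25.86 GPa

25.86


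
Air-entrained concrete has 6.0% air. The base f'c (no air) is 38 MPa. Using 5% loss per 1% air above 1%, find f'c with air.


Strength loss = (6.0 - 1) * 5 = 25.0%
f'c = 38 * (1 - 25.0/100)
= 28.5 MPa

28.5


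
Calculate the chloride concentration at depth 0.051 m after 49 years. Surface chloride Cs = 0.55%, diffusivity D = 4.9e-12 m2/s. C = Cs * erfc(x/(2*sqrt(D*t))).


t_seconds = 49 * 365.25 * 24 * 3600 = 1546322400.0 s
arg = 0.051 / (2 * sqrt(4.9e-12 * 1546322400.0))
= 0.2929
erfc(0.2929) = 0.6787
C = 0.55 * 0.6787 = 0.3733%

0.3733


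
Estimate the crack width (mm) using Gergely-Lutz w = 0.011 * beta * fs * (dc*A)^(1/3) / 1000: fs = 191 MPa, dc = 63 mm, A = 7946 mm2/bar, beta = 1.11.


w = 0.011 * beta * fs * (dc * A)^(1/3) / 1000
= 0.011 * 1.11 * 191 * (63 * 7946)^(1/3) / 1000
= 0.185 mm

0.185


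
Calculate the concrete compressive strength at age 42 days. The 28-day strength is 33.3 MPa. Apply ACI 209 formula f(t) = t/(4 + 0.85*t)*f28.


f(42) = 42 / (4 + 0.85 * 42) * 33.3
= 42 / 39.7 * 33.3
= 35.23 MPa

35.23


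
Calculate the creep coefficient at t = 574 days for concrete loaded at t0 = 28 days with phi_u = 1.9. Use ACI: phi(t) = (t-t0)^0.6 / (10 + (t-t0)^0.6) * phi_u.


dt = 574 - 28 = 546
phi = 546^0.6 / (10 + 546^0.6) * 1.9
= 1.547

1.547


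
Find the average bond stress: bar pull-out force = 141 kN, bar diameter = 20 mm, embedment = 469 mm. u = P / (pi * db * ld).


u = P / (pi * db * ld)
= 141 * 1000 / (pi * 20 * 469)
= 4.785 MPa

4.785


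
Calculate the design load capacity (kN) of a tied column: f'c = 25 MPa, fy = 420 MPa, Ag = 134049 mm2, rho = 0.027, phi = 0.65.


Ast = rho * Ag = 0.027 * 134049 = 3619.323 mm2
phi*Pn = 0.65 * 0.80 * (0.85 * 25 * (134049 - 3619.323) + 420 * 3619.323) / 1000
= 2231.71 kN

2231.71


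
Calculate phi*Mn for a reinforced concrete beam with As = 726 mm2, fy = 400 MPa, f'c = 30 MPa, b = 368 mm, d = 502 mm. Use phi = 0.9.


a = As * fy / (0.85 * f'c * b)
= 726 * 400 / (0.85 * 30 * 368)
= 30.9463 mm
Mn = As * fy * (d - a/2) / 10^6
= 141.2874 kN-m
phi*Mn = 0.9 * 141.2874 = 127.16 kN-m

127.16


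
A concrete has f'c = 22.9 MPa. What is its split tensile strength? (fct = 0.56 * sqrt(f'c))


fct = 0.56 * sqrt(22.9)
= 0.56 * 4.785
= 2.68 MPa

2.68


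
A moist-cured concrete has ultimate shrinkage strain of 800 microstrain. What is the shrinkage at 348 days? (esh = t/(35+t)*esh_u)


esh(348) = 348 / (35 + 348) * 800
= 348 / 383 * 800
= 726.9 microstrain

726.9


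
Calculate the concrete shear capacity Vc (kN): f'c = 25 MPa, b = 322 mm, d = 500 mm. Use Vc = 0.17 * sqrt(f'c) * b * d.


Vc = 0.17 * sqrt(25) * 322 * 500 / 1000
= 136.85 kN

136.85


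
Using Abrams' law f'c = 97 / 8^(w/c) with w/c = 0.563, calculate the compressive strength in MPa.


f'c = 97 / 8^0.563
= 97 / 3.224
= 30.08 MPa

30.08


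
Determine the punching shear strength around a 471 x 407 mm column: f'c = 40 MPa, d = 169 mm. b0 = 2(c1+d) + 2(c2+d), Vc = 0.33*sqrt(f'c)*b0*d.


b0 = 2*(471 + 169) + 2*(407 + 169) = 2432 mm
Vc = 0.33 * sqrt(40) * 2432 * 169 / 1000
= 857.82 kN

857.82


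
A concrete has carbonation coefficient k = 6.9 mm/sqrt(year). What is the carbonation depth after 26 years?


depth = k * sqrt(t)
= 6.9 * sqrt(26)
= 35.18 mm

35.18


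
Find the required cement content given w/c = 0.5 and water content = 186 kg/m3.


Cement = water / (w/c)
= 186 / 0.5
= 372.0 kg/m3

372.0


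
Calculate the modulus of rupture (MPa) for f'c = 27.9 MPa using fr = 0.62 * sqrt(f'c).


fr = 0.62 * sqrt(27.9)
= 3.275 MPa

3.275


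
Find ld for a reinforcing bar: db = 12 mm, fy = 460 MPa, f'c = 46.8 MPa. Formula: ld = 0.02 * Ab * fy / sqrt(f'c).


Ab = pi * 12^2 / 4 = 113.097 mm2
ld = 0.02 * 113.097 * 460 / sqrt(46.8)
= 152.1 mm

152.1


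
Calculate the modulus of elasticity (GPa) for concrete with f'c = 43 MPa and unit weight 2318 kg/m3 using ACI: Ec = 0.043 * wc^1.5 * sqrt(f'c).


Ec = 0.043 * 2318^1.5 * sqrt(43) / 1000
= 31.47 GPa

31.47


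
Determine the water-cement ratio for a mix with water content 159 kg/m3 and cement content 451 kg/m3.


w/c = water / cement
w/c = 159 / 451 = 0.353

0.353


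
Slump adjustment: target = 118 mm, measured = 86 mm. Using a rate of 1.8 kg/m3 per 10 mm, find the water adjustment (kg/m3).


Difference = 118 - 86 = 32 mm
Water adjustment = 32 * 1.8 / 10 = 5.8 kg/m3

5.8


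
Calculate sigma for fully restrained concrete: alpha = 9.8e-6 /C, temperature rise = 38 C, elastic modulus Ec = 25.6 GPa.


sigma = alpha * dT * Ec
= 9.8e-6 * 38 * 25.6 * 1000
= 9.533 MPa

9.533


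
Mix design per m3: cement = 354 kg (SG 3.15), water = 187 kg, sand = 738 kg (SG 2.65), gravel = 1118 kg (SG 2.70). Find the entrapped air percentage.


Vol cement = 354 / (3.15 * 1000) = 0.112381 m3
Vol water = 187 / 1000 = 0.187 m3
Vol sand = 738 / (2.65 * 1000) = 0.278491 m3
Vol gravel = 1118 / (2.70 * 1000) = 0.414074 m3
Total solid + water volume = 0.991946 m3
Air = (1 - 0.991946) * 100 = 0.81%

0.81


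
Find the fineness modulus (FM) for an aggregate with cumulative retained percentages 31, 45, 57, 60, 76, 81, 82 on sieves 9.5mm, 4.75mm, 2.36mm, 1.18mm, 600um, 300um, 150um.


FM = sum(cumulative % retained) / 100
= 432 / 100
= 4.32

4.32


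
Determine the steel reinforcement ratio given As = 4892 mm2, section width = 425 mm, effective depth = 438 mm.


rho = As / (b * d)
= 4892 / (425 * 438)
= 0.0263

0.0263


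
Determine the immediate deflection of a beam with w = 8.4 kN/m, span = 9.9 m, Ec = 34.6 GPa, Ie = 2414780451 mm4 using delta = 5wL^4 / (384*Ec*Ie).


Convert: L = 9.9 m = 9900 mm, Ec = 34.6 GPa = 34600 MPa
delta = 5 * 8.4 * 9900^4 / (384 * 34600 * 2414780451)
= 12.57 mm

12.57


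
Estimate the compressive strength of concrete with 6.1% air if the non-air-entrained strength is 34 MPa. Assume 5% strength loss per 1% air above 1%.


Strength loss = (6.1 - 1) * 5 = 25.5%
f'c = 34 * (1 - 25.5/100)
= 25.33 MPa

25.33


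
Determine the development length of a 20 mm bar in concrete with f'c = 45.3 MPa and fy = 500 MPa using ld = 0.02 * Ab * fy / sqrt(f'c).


Ab = pi * 20^2 / 4 = 314.159 mm2
ld = 0.02 * 314.159 * 500 / sqrt(45.3)
= 466.8 mm

466.8


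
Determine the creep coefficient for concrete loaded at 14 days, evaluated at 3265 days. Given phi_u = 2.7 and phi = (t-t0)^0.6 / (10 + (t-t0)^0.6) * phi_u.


dt = 3265 - 14 = 3251
phi = 3251^0.6 / (10 + 3251^0.6) * 2.7
= 2.504

2.504


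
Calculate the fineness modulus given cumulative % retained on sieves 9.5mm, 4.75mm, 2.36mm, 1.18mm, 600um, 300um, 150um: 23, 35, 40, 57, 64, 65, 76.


FM = sum(cumulative % retained) / 100
= 360 / 100
= 3.6

3.6


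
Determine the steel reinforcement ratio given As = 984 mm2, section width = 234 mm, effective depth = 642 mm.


rho = As / (b * d)
= 984 / (234 * 642)
= 0.0066

0.0066


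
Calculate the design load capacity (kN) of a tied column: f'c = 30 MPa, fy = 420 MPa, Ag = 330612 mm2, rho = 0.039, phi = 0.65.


Ast = rho * Ag = 0.039 * 330612 = 12893.868 mm2
phi*Pn = 0.65 * 0.80 * (0.85 * 30 * (330612 - 12893.868) + 420 * 12893.868) / 1000
= 7028.96 kN

7028.96


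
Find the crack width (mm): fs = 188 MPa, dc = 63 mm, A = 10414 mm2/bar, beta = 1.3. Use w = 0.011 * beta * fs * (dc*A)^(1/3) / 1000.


w = 0.011 * beta * fs * (dc * A)^(1/3) / 1000
= 0.011 * 1.3 * 188 * (63 * 10414)^(1/3) / 1000
= 0.234 mm

0.234


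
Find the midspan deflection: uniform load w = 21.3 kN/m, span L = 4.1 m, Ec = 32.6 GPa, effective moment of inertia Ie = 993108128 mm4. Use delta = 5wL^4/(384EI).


Convert: L = 4.1 m = 4100 mm, Ec = 32.6 GPa = 32600 MPa
delta = 5 * 21.3 * 4100^4 / (384 * 32600 * 993108128)
= 2.42 mm

2.42


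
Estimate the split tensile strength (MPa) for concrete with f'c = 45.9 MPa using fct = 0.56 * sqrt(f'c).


fct = 0.56 * sqrt(45.9)
= 0.56 * 6.775
= 3.794 MPa

3.794


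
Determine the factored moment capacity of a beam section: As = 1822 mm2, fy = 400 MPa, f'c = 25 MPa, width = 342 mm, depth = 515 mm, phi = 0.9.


a = As * fy / (0.85 * f'c * b)
= 1822 * 400 / (0.85 * 25 * 342)
= 100.2821 mm
Mn = As * fy * (d - a/2) / 10^6
= 338.7892 kN-m
phi*Mn = 0.9 * 338.7892 = 304.91 kN-m

304.91


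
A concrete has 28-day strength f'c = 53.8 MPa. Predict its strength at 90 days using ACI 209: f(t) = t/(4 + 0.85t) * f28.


f(90) = 90 / (4 + 0.85 * 90) * 53.8
= 90 / 80.5 * 53.8
= 60.15 MPa

60.15


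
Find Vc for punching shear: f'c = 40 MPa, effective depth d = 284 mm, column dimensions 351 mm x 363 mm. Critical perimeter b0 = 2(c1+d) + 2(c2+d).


b0 = 2*(351 + 284) + 2*(363 + 284) = 2564 mm
Vc = 0.33 * sqrt(40) * 2564 * 284 / 1000
= 1519.78 kN

1519.78


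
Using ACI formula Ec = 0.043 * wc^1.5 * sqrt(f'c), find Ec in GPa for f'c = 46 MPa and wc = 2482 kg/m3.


Ec = 0.043 * 2482^1.5 * sqrt(46) / 1000
= 36.06 GPa

36.06


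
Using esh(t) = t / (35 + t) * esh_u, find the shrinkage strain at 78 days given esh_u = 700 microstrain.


esh(78) = 78 / (35 + 78) * 700
= 78 / 113 * 700
= 483.2 microstrain

483.2


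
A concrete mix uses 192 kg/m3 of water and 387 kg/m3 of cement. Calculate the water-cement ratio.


w/c = water / cement
w/c = 192 / 387 = 0.496

0.496


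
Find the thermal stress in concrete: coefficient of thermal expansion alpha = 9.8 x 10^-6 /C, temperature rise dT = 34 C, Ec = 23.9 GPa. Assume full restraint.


sigma = alpha * dT * Ec
= 9.8e-6 * 34 * 23.9 * 1000
= 7.963 MPa

7.963


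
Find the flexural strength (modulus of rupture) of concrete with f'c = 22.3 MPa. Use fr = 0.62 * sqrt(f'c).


fr = 0.62 * sqrt(22.3)
= 2.928 MPa

2.928


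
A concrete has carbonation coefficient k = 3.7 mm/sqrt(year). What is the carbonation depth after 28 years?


depth = k * sqrt(t)
= 3.7 * sqrt(28)
= 19.58 mm

19.58


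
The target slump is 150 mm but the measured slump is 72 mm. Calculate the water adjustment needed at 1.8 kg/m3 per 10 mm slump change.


Difference = 150 - 72 = 78 mm
Water adjustment = 78 * 1.8 / 10 = 14.0 kg/m3

14.0


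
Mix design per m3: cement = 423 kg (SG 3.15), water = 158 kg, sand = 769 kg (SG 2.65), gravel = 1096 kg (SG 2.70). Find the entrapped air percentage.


Vol cement = 423 / (3.15 * 1000) = 0.134286 m3
Vol water = 158 / 1000 = 0.158 m3
Vol sand = 769 / (2.65 * 1000) = 0.290189 m3
Vol gravel = 1096 / (2.70 * 1000) = 0.405926 m3
Total solid + water volume = 0.9884 m3
Air = (1 - 0.9884) * 100 = 1.16%

1.16


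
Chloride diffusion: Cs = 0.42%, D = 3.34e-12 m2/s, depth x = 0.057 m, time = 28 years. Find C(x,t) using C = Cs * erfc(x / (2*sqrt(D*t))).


t_seconds = 28 * 365.25 * 24 * 3600 = 883612800.0 s
arg = 0.057 / (2 * sqrt(3.34e-12 * 883612800.0))
= 0.5246
erfc(0.5246) = 0.4581
C = 0.42 * 0.4581 = 0.1924%

0.1924


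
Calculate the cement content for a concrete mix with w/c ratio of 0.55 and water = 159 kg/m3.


Cement = water / (w/c)
= 159 / 0.55
= 289.1 kg/m3

289.1


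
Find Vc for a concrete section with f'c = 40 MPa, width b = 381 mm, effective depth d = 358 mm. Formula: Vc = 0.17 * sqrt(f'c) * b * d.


Vc = 0.17 * sqrt(40) * 381 * 358 / 1000
= 146.65 kN

146.65


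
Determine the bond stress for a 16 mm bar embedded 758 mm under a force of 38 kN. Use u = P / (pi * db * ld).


u = P / (pi * db * ld)
= 38 * 1000 / (pi * 16 * 758)
= 0.997 MPa

0.997


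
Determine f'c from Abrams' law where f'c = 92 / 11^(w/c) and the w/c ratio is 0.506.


f'c = 92 / 11^0.506
= 92 / 3.365
= 27.34 MPa

27.34


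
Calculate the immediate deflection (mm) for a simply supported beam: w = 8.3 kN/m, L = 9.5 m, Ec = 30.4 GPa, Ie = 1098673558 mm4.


Convert: L = 9.5 m = 9500 mm, Ec = 30.4 GPa = 30400 MPa
delta = 5 * 8.3 * 9500^4 / (384 * 30400 * 1098673558)
= 26.36 mm

26.36


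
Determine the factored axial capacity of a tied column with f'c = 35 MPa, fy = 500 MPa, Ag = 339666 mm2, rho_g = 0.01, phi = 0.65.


Ast = rho * Ag = 0.01 * 339666 = 3396.66 mm2
phi*Pn = 0.65 * 0.80 * (0.85 * 35 * (339666 - 3396.66) + 500 * 3396.66) / 1000
= 6085.22 kN

6085.22


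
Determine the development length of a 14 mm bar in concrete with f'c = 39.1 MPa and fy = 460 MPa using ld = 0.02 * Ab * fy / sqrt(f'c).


Ab = pi * 14^2 / 4 = 153.938 mm2
ld = 0.02 * 153.938 * 460 / sqrt(39.1)
= 226.5 mm

226.5


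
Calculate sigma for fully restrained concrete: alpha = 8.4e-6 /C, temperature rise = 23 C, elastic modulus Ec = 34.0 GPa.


sigma = alpha * dT * Ec
= 8.4e-6 * 23 * 34.0 * 1000
= 6.569 MPa

6.569


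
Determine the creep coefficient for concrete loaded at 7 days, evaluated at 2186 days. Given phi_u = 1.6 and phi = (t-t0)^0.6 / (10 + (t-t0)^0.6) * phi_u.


dt = 2186 - 7 = 2179
phi = 2179^0.6 / (10 + 2179^0.6) * 1.6
= 1.455

1.455


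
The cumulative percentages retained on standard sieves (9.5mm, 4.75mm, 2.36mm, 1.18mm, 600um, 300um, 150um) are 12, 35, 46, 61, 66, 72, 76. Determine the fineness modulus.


FM = sum(cumulative % retained) / 100
= 368 / 100
= 3.68

3.68


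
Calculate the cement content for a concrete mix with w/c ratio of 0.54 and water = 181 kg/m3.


Cement = water / (w/c)
= 181 / 0.54
= 335.2 kg/m3

335.2


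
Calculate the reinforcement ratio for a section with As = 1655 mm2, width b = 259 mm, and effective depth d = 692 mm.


rho = As / (b * d)
= 1655 / (259 * 692)
= 0.0092

0.0092


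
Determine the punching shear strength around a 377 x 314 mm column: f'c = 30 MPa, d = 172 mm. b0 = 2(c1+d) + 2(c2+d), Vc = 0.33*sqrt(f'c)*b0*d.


b0 = 2*(377 + 172) + 2*(314 + 172) = 2070 mm
Vc = 0.33 * sqrt(30) * 2070 * 172 / 1000
= 643.54 kN

643.54


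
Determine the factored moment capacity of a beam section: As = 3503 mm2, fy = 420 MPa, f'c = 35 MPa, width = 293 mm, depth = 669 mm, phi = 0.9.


a = As * fy / (0.85 * f'c * b)
= 3503 * 420 / (0.85 * 35 * 293)
= 168.7854 mm
Mn = As * fy * (d - a/2) / 10^6
= 860.1093 kN-m
phi*Mn = 0.9 * 860.1093 = 774.1 kN-m

774.1


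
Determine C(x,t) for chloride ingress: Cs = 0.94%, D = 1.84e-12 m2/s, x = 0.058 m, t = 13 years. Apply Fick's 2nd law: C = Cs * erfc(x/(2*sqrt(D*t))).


t_seconds = 13 * 365.25 * 24 * 3600 = 410248800.0 s
arg = 0.058 / (2 * sqrt(1.84e-12 * 410248800.0))
= 1.0555
erfc(1.0555) = 0.1355
C = 0.94 * 0.1355 = 0.1274%

0.1274


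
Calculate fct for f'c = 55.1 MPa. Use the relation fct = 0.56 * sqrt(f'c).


fct = 0.56 * sqrt(55.1)
= 0.56 * 7.423
= 4.157 MPa

4.157


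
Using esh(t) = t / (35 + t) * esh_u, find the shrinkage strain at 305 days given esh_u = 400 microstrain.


esh(305) = 305 / (35 + 305) * 400
= 305 / 340 * 400
= 358.8 microstrain

358.8


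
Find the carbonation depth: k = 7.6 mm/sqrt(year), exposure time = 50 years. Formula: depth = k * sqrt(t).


depth = k * sqrt(t)
= 7.6 * sqrt(50)
= 53.74 mm

53.74


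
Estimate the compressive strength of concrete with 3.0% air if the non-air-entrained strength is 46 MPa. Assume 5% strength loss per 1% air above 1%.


Strength loss = (3.0 - 1) * 5 = 10.0%
f'c = 46 * (1 - 10.0/100)
= 41.4 MPa

41.4


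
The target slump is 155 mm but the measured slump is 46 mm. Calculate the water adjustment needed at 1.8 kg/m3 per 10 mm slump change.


Difference = 155 - 46 = 109 mm
Water adjustment = 109 * 1.8 / 10 = 19.6 kg/m3

19.6


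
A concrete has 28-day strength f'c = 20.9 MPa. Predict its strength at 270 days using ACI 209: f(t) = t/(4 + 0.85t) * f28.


f(270) = 270 / (4 + 0.85 * 270) * 20.9
= 270 / 233.5 * 20.9
= 24.17 MPa

24.17


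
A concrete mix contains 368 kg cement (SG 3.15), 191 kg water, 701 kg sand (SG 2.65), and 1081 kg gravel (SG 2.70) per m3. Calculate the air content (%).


Vol cement = 368 / (3.15 * 1000) = 0.116825 m3
Vol water = 191 / 1000 = 0.191 m3
Vol sand = 701 / (2.65 * 1000) = 0.264528 m3
Vol gravel = 1081 / (2.70 * 1000) = 0.40037 m3
Total solid + water volume = 0.972724 m3
Air = (1 - 0.972724) * 100 = 2.73%

2.73


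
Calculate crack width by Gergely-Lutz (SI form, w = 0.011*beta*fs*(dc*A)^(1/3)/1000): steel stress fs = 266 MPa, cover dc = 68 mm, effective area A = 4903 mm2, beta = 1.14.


w = 0.011 * beta * fs * (dc * A)^(1/3) / 1000
= 0.011 * 1.14 * 266 * (68 * 4903)^(1/3) / 1000
= 0.231 mm

0.231


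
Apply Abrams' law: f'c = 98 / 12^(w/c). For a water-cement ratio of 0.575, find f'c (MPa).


f'c = 98 / 12^0.575
= 98 / 4.174
= 23.48 MPa

23.48


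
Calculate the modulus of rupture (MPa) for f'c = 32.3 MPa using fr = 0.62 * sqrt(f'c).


fr = 0.62 * sqrt(32.3)
= 3.524 MPa

3.524


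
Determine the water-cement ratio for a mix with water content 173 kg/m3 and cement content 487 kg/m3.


w/c = water / cement
w/c = 173 / 487 = 0.355

0.355


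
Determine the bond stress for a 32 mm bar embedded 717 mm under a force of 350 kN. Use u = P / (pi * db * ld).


u = P / (pi * db * ld)
= 350 * 1000 / (pi * 32 * 717)
= 4.856 MPa

4.856


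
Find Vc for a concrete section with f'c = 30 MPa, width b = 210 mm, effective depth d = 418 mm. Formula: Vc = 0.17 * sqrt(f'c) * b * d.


Vc = 0.17 * sqrt(30) * 210 * 418 / 1000
= 81.73 kN

81.73


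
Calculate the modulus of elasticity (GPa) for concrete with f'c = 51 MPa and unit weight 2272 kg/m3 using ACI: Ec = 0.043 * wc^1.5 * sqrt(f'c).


Ec = 0.043 * 2272^1.5 * sqrt(51) / 1000
= 33.26 GPa

33.26


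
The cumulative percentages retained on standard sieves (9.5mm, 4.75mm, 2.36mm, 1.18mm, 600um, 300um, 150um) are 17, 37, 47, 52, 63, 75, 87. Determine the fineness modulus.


FM = sum(cumulative % retained) / 100
= 378 / 100
= 3.78

3.78


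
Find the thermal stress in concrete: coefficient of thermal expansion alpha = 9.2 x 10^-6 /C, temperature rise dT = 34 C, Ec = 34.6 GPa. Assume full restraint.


sigma = alpha * dT * Ec
= 9.2e-6 * 34 * 34.6 * 1000
= 10.823 MPa

10.823


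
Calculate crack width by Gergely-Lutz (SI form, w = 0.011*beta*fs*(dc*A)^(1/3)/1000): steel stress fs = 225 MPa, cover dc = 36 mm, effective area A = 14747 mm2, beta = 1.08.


w = 0.011 * beta * fs * (dc * A)^(1/3) / 1000
= 0.011 * 1.08 * 225 * (36 * 14747)^(1/3) / 1000
= 0.216 mm

0.216


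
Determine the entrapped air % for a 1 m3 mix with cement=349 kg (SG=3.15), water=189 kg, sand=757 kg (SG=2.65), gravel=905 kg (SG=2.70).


Vol cement = 349 / (3.15 * 1000) = 0.110794 m3
Vol water = 189 / 1000 = 0.189 m3
Vol sand = 757 / (2.65 * 1000) = 0.28566 m3
Vol gravel = 905 / (2.70 * 1000) = 0.335185 m3
Total solid + water volume = 0.920639 m3
Air = (1 - 0.920639) * 100 = 7.94%

7.94


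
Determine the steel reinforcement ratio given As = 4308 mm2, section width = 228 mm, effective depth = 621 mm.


rho = As / (b * d)
= 4308 / (228 * 621)
= 0.0304

0.0304


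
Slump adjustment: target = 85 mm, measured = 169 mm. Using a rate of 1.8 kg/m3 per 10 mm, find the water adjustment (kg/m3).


Difference = 85 - 169 = -84 mm
Water adjustment = -84 * 1.8 / 10 = -15.1 kg/m3

-15.1


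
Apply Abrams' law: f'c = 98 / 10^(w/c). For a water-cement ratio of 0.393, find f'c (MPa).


f'c = 98 / 10^0.393
= 98 / 2.472
= 39.65 MPa

39.65


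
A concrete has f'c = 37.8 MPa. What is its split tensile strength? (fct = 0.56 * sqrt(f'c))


fct = 0.56 * sqrt(37.8)
= 0.56 * 6.148
= 3.443 MPa

3.443


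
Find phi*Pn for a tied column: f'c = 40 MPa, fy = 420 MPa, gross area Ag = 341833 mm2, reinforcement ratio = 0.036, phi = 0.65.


Ast = rho * Ag = 0.036 * 341833 = 12305.988 mm2
phi*Pn = 0.65 * 0.80 * (0.85 * 40 * (341833 - 12305.988) + 420 * 12305.988) / 1000
= 8513.67 kN

8513.67


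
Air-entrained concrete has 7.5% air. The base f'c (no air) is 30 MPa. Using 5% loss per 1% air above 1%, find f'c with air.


Strength loss = (7.5 - 1) * 5 = 32.5%
f'c = 30 * (1 - 32.5/100)
= 20.25 MPa

20.25


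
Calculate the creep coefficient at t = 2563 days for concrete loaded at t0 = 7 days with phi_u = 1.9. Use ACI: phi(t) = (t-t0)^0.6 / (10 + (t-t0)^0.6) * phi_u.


dt = 2563 - 7 = 2556
phi = 2556^0.6 / (10 + 2556^0.6) * 1.9
= 1.743

1.743


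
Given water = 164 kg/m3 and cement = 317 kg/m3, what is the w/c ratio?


w/c = water / cement
w/c = 164 / 317 = 0.517

0.517


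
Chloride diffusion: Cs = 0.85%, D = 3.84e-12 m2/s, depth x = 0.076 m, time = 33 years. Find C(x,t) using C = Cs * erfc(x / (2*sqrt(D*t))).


t_seconds = 33 * 365.25 * 24 * 3600 = 1041400800.0 s
arg = 0.076 / (2 * sqrt(3.84e-12 * 1041400800.0))
= 0.6009
erfc(0.6009) = 0.3954
C = 0.85 * 0.3954 = 0.3361%

0.3361


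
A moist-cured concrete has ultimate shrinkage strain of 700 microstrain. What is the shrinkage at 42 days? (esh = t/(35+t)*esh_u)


esh(42) = 42 / (35 + 42) * 700
= 42 / 77 * 700
= 381.8 microstrain

381.8


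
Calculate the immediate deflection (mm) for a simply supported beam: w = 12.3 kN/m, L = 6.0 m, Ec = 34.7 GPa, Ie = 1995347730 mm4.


Convert: L = 6.0 m = 6000 mm, Ec = 34.7 GPa = 34700 MPa
delta = 5 * 12.3 * 6000^4 / (384 * 34700 * 1995347730)
= 3.0 mm

3.0


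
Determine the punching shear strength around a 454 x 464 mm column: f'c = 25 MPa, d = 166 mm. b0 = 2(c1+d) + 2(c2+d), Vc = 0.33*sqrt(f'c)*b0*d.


b0 = 2*(454 + 166) + 2*(464 + 166) = 2500 mm
Vc = 0.33 * sqrt(25) * 2500 * 166 / 1000
= 684.75 kN

684.75


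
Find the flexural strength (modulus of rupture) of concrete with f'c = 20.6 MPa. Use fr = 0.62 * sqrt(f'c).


fr = 0.62 * sqrt(20.6)
= 2.814 MPa

2.814


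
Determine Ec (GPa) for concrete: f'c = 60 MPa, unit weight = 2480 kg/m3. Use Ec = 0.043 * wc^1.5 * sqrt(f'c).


Ec = 0.043 * 2480^1.5 * sqrt(60) / 1000
= 41.14 GPa

41.14


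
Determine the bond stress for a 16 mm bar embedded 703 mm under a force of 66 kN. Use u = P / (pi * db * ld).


u = P / (pi * db * ld)
= 66 * 1000 / (pi * 16 * 703)
= 1.868 MPa

1.868


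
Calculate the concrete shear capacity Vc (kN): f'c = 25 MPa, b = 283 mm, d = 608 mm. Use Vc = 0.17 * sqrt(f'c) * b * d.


Vc = 0.17 * sqrt(25) * 283 * 608 / 1000
= 146.25 kN

146.25


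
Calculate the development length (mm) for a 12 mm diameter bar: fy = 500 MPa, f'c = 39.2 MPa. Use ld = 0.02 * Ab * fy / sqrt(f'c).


Ab = pi * 12^2 / 4 = 113.097 mm2
ld = 0.02 * 113.097 * 500 / sqrt(39.2)
= 180.6 mm

180.6


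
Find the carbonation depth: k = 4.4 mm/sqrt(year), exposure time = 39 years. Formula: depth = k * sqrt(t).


depth = k * sqrt(t)
= 4.4 * sqrt(39)
= 27.48 mm

27.48


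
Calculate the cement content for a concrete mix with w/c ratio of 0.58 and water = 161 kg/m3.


Cement = water / (w/c)
= 161 / 0.58
= 277.6 kg/m3

277.6


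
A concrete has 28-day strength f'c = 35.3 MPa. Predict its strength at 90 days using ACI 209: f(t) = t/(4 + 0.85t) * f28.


f(90) = 90 / (4 + 0.85 * 90) * 35.3
= 90 / 80.5 * 35.3
= 39.47 MPa

39.47


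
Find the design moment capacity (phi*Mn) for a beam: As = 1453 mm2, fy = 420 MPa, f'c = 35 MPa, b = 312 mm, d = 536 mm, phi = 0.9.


a = As * fy / (0.85 * f'c * b)
= 1453 * 420 / (0.85 * 35 * 312)
= 65.7466 mm
Mn = As * fy * (d - a/2) / 10^6
= 307.0381 kN-m
phi*Mn = 0.9 * 307.0381 = 276.33 kN-m

276.33


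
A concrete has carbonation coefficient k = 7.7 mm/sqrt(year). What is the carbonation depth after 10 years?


depth = k * sqrt(t)
= 7.7 * sqrt(10)
= 24.35 mm

24.35


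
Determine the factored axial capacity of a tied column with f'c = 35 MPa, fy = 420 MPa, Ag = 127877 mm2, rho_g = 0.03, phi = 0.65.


Ast = rho * Ag = 0.03 * 127877 = 3836.31 mm2
phi*Pn = 0.65 * 0.80 * (0.85 * 35 * (127877 - 3836.31) + 420 * 3836.31) / 1000
= 2756.76 kN

2756.76


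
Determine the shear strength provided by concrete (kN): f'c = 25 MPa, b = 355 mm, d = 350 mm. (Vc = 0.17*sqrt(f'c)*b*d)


Vc = 0.17 * sqrt(25) * 355 * 350 / 1000
= 105.61 kN

105.61


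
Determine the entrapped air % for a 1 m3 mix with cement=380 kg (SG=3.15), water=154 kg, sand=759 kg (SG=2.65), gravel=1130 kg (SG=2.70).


Vol cement = 380 / (3.15 * 1000) = 0.120635 m3
Vol water = 154 / 1000 = 0.154 m3
Vol sand = 759 / (2.65 * 1000) = 0.286415 m3
Vol gravel = 1130 / (2.70 * 1000) = 0.418519 m3
Total solid + water volume = 0.979569 m3
Air = (1 - 0.979569) * 100 = 2.04%

2.04


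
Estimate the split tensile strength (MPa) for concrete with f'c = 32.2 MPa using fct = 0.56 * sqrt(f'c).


fct = 0.56 * sqrt(32.2)
= 0.56 * 5.675
= 3.178 MPa

3.178


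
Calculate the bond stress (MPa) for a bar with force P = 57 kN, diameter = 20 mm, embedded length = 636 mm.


u = P / (pi * db * ld)
= 57 * 1000 / (pi * 20 * 636)
= 1.426 MPa

1.426


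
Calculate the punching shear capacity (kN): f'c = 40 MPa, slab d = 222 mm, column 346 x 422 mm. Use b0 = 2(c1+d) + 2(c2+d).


b0 = 2*(346 + 222) + 2*(422 + 222) = 2424 mm
Vc = 0.33 * sqrt(40) * 2424 * 222 / 1000
= 1123.13 kN

1123.13


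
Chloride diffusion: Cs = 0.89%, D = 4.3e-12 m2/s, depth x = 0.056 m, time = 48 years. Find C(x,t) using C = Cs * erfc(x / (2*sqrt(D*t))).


t_seconds = 48 * 365.25 * 24 * 3600 = 1514764800.0 s
arg = 0.056 / (2 * sqrt(4.3e-12 * 1514764800.0))
= 0.3469
erfc(0.3469) = 0.6237
C = 0.89 * 0.6237 = 0.5551%

0.5551


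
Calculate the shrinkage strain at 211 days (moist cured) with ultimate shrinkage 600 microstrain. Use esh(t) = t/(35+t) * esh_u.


esh(211) = 211 / (35 + 211) * 600
= 211 / 246 * 600
= 514.6 microstrain

514.6


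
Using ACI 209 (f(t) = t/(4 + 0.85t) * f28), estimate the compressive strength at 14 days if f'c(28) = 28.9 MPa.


f(14) = 14 / (4 + 0.85 * 14) * 28.9
= 14 / 15.9 * 28.9
= 25.45 MPa

25.45


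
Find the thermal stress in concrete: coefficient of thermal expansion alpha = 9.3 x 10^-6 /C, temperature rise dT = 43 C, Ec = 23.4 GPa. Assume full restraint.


sigma = alpha * dT * Ec
= 9.3e-6 * 43 * 23.4 * 1000
= 9.358 MPa

9.358


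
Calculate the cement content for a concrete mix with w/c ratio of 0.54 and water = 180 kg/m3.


Cement = water / (w/c)
= 180 / 0.54
= 333.3 kg/m3

333.3


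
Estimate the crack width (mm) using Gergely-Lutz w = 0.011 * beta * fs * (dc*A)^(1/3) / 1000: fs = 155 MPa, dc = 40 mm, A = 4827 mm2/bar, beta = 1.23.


w = 0.011 * beta * fs * (dc * A)^(1/3) / 1000
= 0.011 * 1.23 * 155 * (40 * 4827)^(1/3) / 1000
= 0.121 mm

0.121


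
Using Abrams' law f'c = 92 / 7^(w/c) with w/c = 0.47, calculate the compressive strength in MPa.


f'c = 92 / 7^0.47
= 92 / 2.496
= 36.86 MPa

36.86


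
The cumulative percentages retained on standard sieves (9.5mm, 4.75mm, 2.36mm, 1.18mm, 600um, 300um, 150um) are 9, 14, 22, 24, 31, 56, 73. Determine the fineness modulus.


FM = sum(cumulative % retained) / 100
= 229 / 100
= 2.29

2.29


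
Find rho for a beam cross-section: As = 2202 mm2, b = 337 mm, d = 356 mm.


rho = As / (b * d)
= 2202 / (337 * 356)
= 0.0184

0.0184


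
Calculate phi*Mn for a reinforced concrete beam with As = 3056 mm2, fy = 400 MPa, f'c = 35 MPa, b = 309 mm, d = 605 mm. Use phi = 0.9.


a = As * fy / (0.85 * f'c * b)
= 3056 * 400 / (0.85 * 35 * 309)
= 132.9744 mm
Mn = As * fy * (d - a/2) / 10^6
= 658.2781 kN-m
phi*Mn = 0.9 * 658.2781 = 592.45 kN-m

592.45
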